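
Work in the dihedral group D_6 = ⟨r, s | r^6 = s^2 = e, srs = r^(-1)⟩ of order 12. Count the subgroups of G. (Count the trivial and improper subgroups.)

16

|G| = 12, so by Lagrange every subgroup order divides 12. Divisors: 1, 2, 3, 4, 6, 12.
Subgroups by order — order 1: 1; order 2: 7; order 3: 1; order 4: 3; order 6: 3; order 12: 1.
Total: 1 + 7 + 1 + 3 + 3 + 1 = 16.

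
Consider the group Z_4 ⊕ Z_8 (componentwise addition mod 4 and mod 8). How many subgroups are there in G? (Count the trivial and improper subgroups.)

|G| = 32, so by Lagrange every subgroup order divides 32. Divisors: 1, 2, 4, 8, 16, 32.
Subgroups by order — order 1: 1; order 2: 3; order 4: 7; order 8: 7; order 16: 3; order 32: 1.
Total: 1 + 3 + 7 + 7 + 3 + 1 = 22.

22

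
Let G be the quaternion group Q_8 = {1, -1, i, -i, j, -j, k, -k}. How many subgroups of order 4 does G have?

3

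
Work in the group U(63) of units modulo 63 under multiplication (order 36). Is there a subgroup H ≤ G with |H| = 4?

Yes

4 | 36. A subgroup of order 4 is {1, 8, 55, 62}.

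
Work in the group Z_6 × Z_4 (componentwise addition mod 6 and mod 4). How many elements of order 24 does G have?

0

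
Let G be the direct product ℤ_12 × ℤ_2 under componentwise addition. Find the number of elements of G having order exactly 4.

An element (a,b) has order lcm(ord(a), ord(b)); count pairs with lcm equal to 4.
Enumerating gives 4 such elements.

4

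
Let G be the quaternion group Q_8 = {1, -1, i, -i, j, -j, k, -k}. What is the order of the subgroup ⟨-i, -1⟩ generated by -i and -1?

|⟨-i⟩| = 4 and |⟨-1⟩| = 2, so |H| is a multiple of lcm(4, 2) = 4 and divides |G| = 8.
Closing under the operation: H = {1, -1, i, -i}, so |H| = 4.

4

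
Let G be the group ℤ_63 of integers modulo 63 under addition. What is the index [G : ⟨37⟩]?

1

|⟨37⟩| = 63 and |G| = 63.
By Lagrange, [G : H] = |G|/|H| = 63/63 = 1.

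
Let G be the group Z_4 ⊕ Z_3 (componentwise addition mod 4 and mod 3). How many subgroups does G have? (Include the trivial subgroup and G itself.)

|G| = 12, so by Lagrange every subgroup order divides 12. Divisors: 1, 2, 3, 4, 6, 12.
Subgroups by order — order 1: 1; order 2: 1; order 3: 1; order 4: 1; order 6: 1; order 12: 1.
Total: 1 + 1 + 1 + 1 + 1 + 1 = 6.

6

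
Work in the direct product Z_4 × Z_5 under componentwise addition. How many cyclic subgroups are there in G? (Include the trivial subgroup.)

6

A cyclic subgroup of order d is generated by each of its φ(d) elements of order d, so the cyclic subgroups of order d number (#elements of order d)/φ(d).
Cyclic subgroups by order — order 1: 1; order 2: 1; order 4: 1; order 5: 1; order 10: 1; order 20: 1.
Total: 6.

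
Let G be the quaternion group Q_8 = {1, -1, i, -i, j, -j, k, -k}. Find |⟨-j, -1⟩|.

|⟨-j⟩| = 4 and |⟨-1⟩| = 2, so |H| is a multiple of lcm(4, 2) = 4 and divides |G| = 8.
Closing under the operation: H = {1, -1, j, -j}, so |H| = 4.

4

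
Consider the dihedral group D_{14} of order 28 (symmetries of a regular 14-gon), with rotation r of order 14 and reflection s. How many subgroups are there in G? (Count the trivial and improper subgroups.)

|G| = 28, so by Lagrange every subgroup order divides 28. Divisors: 1, 2, 4, 7, 14, 28.
Subgroups by order — order 1: 1; order 2: 15; order 4: 7; order 7: 1; order 14: 3; order 28: 1.
Total: 1 + 15 + 7 + 1 + 3 + 1 = 28.

28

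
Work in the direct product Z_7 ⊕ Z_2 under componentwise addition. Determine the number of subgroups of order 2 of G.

1

|G| = 14 and 2 | 14, so subgroups of order 2 are possible by Lagrange.
The subgroups of order 2 are: {(0,0), (0,1)}.
So G has 1 subgroup of order 2.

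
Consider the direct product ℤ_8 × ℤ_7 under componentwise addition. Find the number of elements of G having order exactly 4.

An element (a,b) has order lcm(ord(a), ord(b)); count pairs with lcm equal to 4.
Enumerating gives 2 such elements.

2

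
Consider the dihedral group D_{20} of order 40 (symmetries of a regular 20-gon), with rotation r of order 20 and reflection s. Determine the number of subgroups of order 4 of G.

11

|G| = 40 and 4 | 40, so subgroups of order 4 are possible by Lagrange.
The subgroups of order 4 are: {e, r^10, s, r^10s}; {e, r^10, rs, r^11s}; {e, r^10, r^2s, r^12s}; {e, r^10, r^3s, r^13s}; … (11 in all).
So G has 11 subgroups of order 4.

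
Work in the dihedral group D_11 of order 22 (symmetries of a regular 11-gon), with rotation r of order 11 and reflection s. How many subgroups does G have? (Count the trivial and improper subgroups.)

14

|G| = 22, so by Lagrange every subgroup order divides 22. Divisors: 1, 2, 11, 22.
Subgroups by order — order 1: 1; order 2: 11; order 11: 1; order 22: 1.
Total: 1 + 11 + 1 + 1 = 14.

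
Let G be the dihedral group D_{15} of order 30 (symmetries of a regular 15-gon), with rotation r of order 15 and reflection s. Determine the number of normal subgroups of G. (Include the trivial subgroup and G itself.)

5

G has 28 subgroups. Checking conjugation-invariance by order — order 1: 1/1 normal; order 2: 0/15 normal; order 3: 1/1 normal; order 5: 1/1 normal; order 6: 0/5 normal; order 10: 0/3 normal; order 15: 1/1 normal; order 30: 1/1 normal.
Total normal subgroups: 5.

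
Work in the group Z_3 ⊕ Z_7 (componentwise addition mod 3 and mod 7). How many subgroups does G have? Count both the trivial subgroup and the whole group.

4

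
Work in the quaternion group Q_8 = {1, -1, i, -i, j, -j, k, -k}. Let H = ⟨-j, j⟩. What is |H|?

|⟨-j⟩| = 4 and |⟨j⟩| = 4, so |H| is a multiple of lcm(4, 4) = 4 and divides |G| = 8.
Closing under the operation: H = {1, -1, j, -j}, so |H| = 4.

4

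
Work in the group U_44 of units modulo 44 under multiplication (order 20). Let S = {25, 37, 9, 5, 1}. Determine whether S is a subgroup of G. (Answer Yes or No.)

|S| = 5 divides |G| = 20, consistent with Lagrange.
S contains the identity, every element's inverse is in S, and S is closed under ·: it is a subgroup.
In fact S = ⟨5⟩.

Yes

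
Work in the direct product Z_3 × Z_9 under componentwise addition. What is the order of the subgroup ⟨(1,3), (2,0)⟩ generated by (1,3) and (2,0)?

|⟨(1,3)⟩| = 3 and |⟨(2,0)⟩| = 3, so |H| is a multiple of lcm(3, 3) = 3 and divides |G| = 27.
Closing under the operation: H = {(0,0), (0,3), (0,6), (1,0), (1,3), (1,6), (2,0), (2,3), (2,6)}, so |H| = 9.

9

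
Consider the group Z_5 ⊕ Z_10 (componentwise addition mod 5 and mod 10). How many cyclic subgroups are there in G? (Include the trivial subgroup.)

14

Each element a generates a cyclic subgroup ⟨a⟩; distinct elements may generate the same one (a cyclic group of order d has φ(d) generators).
Cyclic subgroups by order — order 1: 1; order 2: 1; order 5: 6; order 10: 6.
Total: 14.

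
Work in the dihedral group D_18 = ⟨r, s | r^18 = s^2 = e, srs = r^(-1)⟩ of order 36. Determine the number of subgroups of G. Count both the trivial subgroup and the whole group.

45

|G| = 36, so by Lagrange every subgroup order divides 36. Divisors: 1, 2, 3, 4, 6, 9, 12, 18, 36.
Subgroups by order — order 1: 1; order 2: 19; order 3: 1; order 4: 9; order 6: 7; order 9: 1; order 12: 3; order 18: 3; order 36: 1.
Total: 1 + 19 + 1 + 9 + 7 + 1 + 3 + 3 + 1 = 45.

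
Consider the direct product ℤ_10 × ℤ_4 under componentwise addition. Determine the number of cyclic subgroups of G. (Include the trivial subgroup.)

Group the elements of G by the cyclic subgroup they generate; each cyclic subgroup of order d accounts for φ(d) elements.
Cyclic subgroups by order — order 1: 1; order 2: 3; order 4: 2; order 5: 1; order 10: 3; order 20: 2.
Total: 12.

12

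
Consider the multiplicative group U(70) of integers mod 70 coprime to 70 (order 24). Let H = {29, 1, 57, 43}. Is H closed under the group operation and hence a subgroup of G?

Yes

|H| = 4 divides |G| = 24, consistent with Lagrange.
H contains the identity, every element's inverse is in H, and H is closed under ·: it is a subgroup.
In fact H = ⟨43⟩.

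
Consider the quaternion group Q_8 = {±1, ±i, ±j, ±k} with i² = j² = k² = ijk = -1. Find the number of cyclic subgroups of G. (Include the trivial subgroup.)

5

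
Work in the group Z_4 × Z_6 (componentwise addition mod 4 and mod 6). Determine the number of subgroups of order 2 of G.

|G| = 24 and 2 | 24, so subgroups of order 2 are possible by Lagrange.
The subgroups of order 2 are: {(0,0), (0,3)}; {(0,0), (2,0)}; {(0,0), (2,3)}.
So G has 3 subgroups of order 2.

3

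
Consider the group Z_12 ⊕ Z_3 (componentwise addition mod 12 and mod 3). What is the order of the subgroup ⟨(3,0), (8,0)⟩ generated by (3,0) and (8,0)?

12

|⟨(3,0)⟩| = 4 and |⟨(8,0)⟩| = 3, so |H| is a multiple of lcm(4, 3) = 12 and divides |G| = 36.
Closing under the operation: H = {(0,0), (1,0), (2,0), (3,0), (4,0), (5,0), (6,0), (7,0), (8,0), (9,0), (10,0), (11,0)}, so |H| = 12.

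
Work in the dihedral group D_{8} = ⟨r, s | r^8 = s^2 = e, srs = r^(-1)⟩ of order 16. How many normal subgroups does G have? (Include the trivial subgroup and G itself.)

G has 19 subgroups. Checking conjugation-invariance by order — order 1: 1/1 normal; order 2: 1/9 normal; order 4: 1/5 normal; order 8: 3/3 normal; order 16: 1/1 normal.
Total normal subgroups: 7.

7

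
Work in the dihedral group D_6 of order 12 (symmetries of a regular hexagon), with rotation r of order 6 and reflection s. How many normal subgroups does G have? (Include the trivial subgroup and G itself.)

G has 16 subgroups. Checking conjugation-invariance by order — order 1: 1/1 normal; order 2: 1/7 normal; order 3: 1/1 normal; order 4: 0/3 normal; order 6: 3/3 normal; order 12: 1/1 normal.
Total normal subgroups: 7.

7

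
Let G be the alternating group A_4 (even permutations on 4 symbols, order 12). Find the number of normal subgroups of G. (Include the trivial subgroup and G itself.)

G has 10 subgroups. Checking conjugation-invariance by order — order 1: 1/1 normal; order 2: 0/3 normal; order 3: 0/4 normal; order 4: 1/1 normal; order 12: 1/1 normal.
Total normal subgroups: 3.

3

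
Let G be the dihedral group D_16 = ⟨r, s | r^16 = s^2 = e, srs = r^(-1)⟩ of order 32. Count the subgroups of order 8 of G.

5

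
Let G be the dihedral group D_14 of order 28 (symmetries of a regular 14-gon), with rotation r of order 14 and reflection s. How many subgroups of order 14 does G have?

3

|G| = 28 and 14 | 28, so subgroups of order 14 are possible by Lagrange.
The subgroups of order 14 are: {e, r, r^2, r^3, r^4, r^5, r^6, r^7, r^8, r^9, r^10, r^11, r^12, r^13}; {e, r^2, r^4, r^6, r^8, r^10, r^12, s, r^2s, r^4s, r^6s, r^8s, r^10s, r^12s}; {e, r^2, r^4, r^6, r^8, r^10, r^12, rs, r^3s, r^5s, r^7s, r^9s, r^11s, r^13s}.
So G has 3 subgroups of order 14.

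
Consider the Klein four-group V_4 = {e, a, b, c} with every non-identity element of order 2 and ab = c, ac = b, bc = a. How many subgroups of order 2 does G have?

|G| = 4 and 2 | 4, so subgroups of order 2 are possible by Lagrange.
The subgroups of order 2 are: {e, a}; {e, b}; {e, c}.
So G has 3 subgroups of order 2.

3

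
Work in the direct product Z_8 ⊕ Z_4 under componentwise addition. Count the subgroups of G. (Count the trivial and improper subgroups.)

22

|G| = 32, so by Lagrange every subgroup order divides 32. Divisors: 1, 2, 4, 8, 16, 32.
Subgroups by order — order 1: 1; order 2: 3; order 4: 7; order 8: 7; order 16: 3; order 32: 1.
Total: 1 + 3 + 7 + 7 + 3 + 1 = 22.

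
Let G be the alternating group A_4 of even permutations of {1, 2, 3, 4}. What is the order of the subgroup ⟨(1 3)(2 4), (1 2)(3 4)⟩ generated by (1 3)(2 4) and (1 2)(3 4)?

|⟨(1 3)(2 4)⟩| = 2 and |⟨(1 2)(3 4)⟩| = 2, so |H| is a multiple of lcm(2, 2) = 2 and divides |G| = 12.
Closing under the operation: H = {e, (1 2)(3 4), (1 3)(2 4), (1 4)(2 3)}, so |H| = 4.

4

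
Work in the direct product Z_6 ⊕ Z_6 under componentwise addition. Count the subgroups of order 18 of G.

|G| = 36 and 18 | 36, so subgroups of order 18 are possible by Lagrange.
The subgroups of order 18 are: {(0,0), (0,1), (0,2), (0,3), (0,4), (0,5), (2,0), (2,1), (2,2), (2,3), (2,4), (2,5), (4,0), (4,1), (4,2), (4,3), (4,4), (4,5)}; {(0,0), (0,2), (0,4), (1,0), (1,2), (1,4), (2,0), (2,2), (2,4), (3,0), (3,2), (3,4), (4,0), (4,2), (4,4), (5,0), (5,2), (5,4)}; {(0,0), (0,2), (0,4), (1,1), (1,3), (1,5), (2,0), (2,2), (2,4), (3,1), (3,3), (3,5), (4,0), (4,2), (4,4), (5,1), (5,3), (5,5)}.
So G has 3 subgroups of order 18.

3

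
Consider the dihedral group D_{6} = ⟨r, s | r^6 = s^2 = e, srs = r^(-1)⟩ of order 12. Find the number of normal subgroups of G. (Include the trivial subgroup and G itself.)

7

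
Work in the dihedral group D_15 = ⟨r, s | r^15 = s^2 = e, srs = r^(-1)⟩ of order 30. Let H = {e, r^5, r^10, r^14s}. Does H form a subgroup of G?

|H| = 4 does not divide |G| = 30, so by Lagrange H is not a subgroup.

No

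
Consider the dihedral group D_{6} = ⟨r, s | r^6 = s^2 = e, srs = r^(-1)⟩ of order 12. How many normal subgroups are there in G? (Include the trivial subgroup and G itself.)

G has 16 subgroups. Checking conjugation-invariance by order — order 1: 1/1 normal; order 2: 1/7 normal; order 3: 1/1 normal; order 4: 0/3 normal; order 6: 3/3 normal; order 12: 1/1 normal.
Total normal subgroups: 7.

7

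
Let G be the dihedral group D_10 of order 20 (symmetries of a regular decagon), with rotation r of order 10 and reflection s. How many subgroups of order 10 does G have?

3

|G| = 20 and 10 | 20, so subgroups of order 10 are possible by Lagrange.
The subgroups of order 10 are: {e, r, r^2, r^3, r^4, r^5, r^6, r^7, r^8, r^9}; {e, r^2, r^4, r^6, r^8, s, r^2s, r^4s, r^6s, r^8s}; {e, r^2, r^4, r^6, r^8, rs, r^3s, r^5s, r^7s, r^9s}.
So G has 3 subgroups of order 10.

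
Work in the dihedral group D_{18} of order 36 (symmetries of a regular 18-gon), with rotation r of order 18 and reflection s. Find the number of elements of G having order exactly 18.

6

The elements of order 18 are: r, r^5, r^7, r^11, r^13, r^17.
That's 6.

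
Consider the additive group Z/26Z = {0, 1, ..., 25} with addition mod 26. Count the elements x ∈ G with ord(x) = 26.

12

In a cyclic group of order 26, the number of elements of order d (for d | 26) is φ(d).
φ(26) = 12.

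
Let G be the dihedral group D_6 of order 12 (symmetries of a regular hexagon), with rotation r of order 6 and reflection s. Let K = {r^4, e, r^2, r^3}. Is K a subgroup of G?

No

Closure fails: r^4 · r^3 = r ∉ K. So K is not a subgroup.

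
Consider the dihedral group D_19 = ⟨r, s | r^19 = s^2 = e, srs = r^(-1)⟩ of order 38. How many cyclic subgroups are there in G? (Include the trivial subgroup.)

21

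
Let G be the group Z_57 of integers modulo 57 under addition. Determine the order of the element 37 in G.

In Z_57, the order of an element a is n/gcd(a, n).
gcd(37, 57) = 1, so |⟨37⟩| = 57/1 = 57.

57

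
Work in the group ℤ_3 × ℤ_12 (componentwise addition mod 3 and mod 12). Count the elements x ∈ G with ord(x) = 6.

An element (a,b) has order lcm(ord(a), ord(b)); count pairs with lcm equal to 6.
Enumerating gives 8 such elements.

8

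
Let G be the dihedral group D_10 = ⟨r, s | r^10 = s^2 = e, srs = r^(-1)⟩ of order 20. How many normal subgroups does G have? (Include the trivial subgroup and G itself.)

G has 22 subgroups. Checking conjugation-invariance by order — order 1: 1/1 normal; order 2: 1/11 normal; order 4: 0/5 normal; order 5: 1/1 normal; order 10: 3/3 normal; order 20: 1/1 normal.
Total normal subgroups: 7.

7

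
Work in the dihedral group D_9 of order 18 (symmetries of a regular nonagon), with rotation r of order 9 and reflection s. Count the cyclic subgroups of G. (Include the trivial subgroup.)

12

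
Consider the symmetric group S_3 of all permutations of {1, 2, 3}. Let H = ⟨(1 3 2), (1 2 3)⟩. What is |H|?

|⟨(1 3 2)⟩| = 3 and |⟨(1 2 3)⟩| = 3, so |H| is a multiple of lcm(3, 3) = 3 and divides |G| = 6.
Closing under the operation: H = {e, (1 2 3), (1 3 2)}, so |H| = 3.

3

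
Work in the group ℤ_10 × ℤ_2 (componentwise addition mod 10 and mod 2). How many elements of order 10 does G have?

An element (a,b) has order lcm(ord(a), ord(b)); count pairs with lcm equal to 10.
Enumerating gives 12 such elements.

12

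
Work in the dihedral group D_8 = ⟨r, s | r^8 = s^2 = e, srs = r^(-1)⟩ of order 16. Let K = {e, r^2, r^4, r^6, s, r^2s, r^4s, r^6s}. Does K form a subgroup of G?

|K| = 8 divides |G| = 16, consistent with Lagrange.
K contains the identity, every element's inverse is in K, and K is closed under ·: it is a subgroup.

Yes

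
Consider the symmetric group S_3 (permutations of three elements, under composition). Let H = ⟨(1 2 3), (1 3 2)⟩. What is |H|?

3

|⟨(1 2 3)⟩| = 3 and |⟨(1 3 2)⟩| = 3, so |H| is a multiple of lcm(3, 3) = 3 and divides |G| = 6.
Closing under the operation: H = {e, (1 2 3), (1 3 2)}, so |H| = 3.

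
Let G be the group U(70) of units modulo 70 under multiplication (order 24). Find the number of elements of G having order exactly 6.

6

The elements of order 6 are: 9, 19, 31, 39, 59, 61.
That's 6.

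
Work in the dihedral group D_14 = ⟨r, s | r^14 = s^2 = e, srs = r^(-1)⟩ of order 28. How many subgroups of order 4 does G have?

|G| = 28 and 4 | 28, so subgroups of order 4 are possible by Lagrange.
The subgroups of order 4 are: {e, r^7, r^3s, r^10s}; {e, r^7, r^4s, r^11s}; {e, r^7, r^5s, r^12s}; {e, r^7, r^6s, r^13s}; … (7 in all).
So G has 7 subgroups of order 4.

7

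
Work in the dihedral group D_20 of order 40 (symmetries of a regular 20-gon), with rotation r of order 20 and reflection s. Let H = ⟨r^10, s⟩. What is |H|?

|⟨r^10⟩| = 2 and |⟨s⟩| = 2, so |H| is a multiple of lcm(2, 2) = 2 and divides |G| = 40.
Closing under the operation: H = {e, r^10, s, r^10s}, so |H| = 4.

4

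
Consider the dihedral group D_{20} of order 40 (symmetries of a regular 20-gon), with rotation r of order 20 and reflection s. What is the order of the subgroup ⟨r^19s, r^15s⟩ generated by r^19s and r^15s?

|⟨r^19s⟩| = 2 and |⟨r^15s⟩| = 2, so |H| is a multiple of lcm(2, 2) = 2 and divides |G| = 40.
Closing under the operation: H = {e, r^4, r^8, r^12, r^16, r^3s, r^7s, r^11s, r^15s, r^19s}, so |H| = 10.

10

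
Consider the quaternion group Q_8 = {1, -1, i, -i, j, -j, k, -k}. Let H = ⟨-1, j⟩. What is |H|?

4

|⟨-1⟩| = 2 and |⟨j⟩| = 4, so |H| is a multiple of lcm(2, 4) = 4 and divides |G| = 8.
Closing under the operation: H = {1, -1, j, -j}, so |H| = 4.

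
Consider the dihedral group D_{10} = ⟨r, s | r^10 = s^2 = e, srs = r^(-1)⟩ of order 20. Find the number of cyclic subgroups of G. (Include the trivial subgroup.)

Each element a generates a cyclic subgroup ⟨a⟩; distinct elements may generate the same one (a cyclic group of order d has φ(d) generators).
Cyclic subgroups by order — order 1: 1; order 2: 11; order 5: 1; order 10: 1.
Total: 14.

14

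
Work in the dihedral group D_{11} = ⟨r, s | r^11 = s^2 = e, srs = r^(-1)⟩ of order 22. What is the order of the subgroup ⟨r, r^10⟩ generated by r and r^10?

11

|⟨r⟩| = 11 and |⟨r^10⟩| = 11, so |H| is a multiple of lcm(11, 11) = 11 and divides |G| = 22.
Closing under the operation: H = {e, r, r^2, r^3, r^4, r^5, r^6, r^7, r^8, r^9, r^10}, so |H| = 11.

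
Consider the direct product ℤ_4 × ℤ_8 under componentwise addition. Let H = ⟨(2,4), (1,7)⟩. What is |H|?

|⟨(2,4)⟩| = 2 and |⟨(1,7)⟩| = 8, so |H| is a multiple of lcm(2, 8) = 8 and divides |G| = 32.
Closing under the operation: H = {(0,0), (0,2), (0,4), (0,6), (1,1), (1,3), (1,5), (1,7), (2,0), (2,2), (2,4), (2,6), (3,1), (3,3), (3,5), (3,7)}, so |H| = 16.

16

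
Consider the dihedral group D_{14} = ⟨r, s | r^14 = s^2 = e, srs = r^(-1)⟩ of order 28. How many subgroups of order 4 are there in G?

|G| = 28 and 4 | 28, so subgroups of order 4 are possible by Lagrange.
The subgroups of order 4 are: {e, r^7, r^3s, r^10s}; {e, r^7, r^4s, r^11s}; {e, r^7, r^5s, r^12s}; {e, r^7, r^6s, r^13s}; … (7 in all).
So G has 7 subgroups of order 4.

7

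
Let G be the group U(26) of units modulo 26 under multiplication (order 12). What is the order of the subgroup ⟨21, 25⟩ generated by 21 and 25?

|⟨21⟩| = 4 and |⟨25⟩| = 2, so |H| is a multiple of lcm(4, 2) = 4 and divides |G| = 12.
Closing under the operation: H = {1, 5, 21, 25}, so |H| = 4.

4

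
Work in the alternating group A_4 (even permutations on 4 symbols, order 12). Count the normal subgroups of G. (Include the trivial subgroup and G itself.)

3

G has 10 subgroups. Checking conjugation-invariance by order — order 1: 1/1 normal; order 2: 0/3 normal; order 3: 0/4 normal; order 4: 1/1 normal; order 12: 1/1 normal.
Total normal subgroups: 3.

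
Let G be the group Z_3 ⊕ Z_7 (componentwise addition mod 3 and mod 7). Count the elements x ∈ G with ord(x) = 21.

An element (a,b) has order lcm(ord(a), ord(b)); count pairs with lcm equal to 21.
Enumerating gives 12 such elements.

12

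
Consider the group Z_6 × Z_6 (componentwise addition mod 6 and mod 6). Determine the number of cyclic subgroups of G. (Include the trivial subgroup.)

20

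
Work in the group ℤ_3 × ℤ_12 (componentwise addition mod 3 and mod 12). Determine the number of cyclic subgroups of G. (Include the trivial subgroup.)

15

Group the elements of G by the cyclic subgroup they generate; each cyclic subgroup of order d accounts for φ(d) elements.
Cyclic subgroups by order — order 1: 1; order 2: 1; order 3: 4; order 4: 1; order 6: 4; order 12: 4.
Total: 15.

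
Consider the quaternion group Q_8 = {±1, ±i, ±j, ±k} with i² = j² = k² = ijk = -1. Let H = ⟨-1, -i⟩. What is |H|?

4

|⟨-1⟩| = 2 and |⟨-i⟩| = 4, so |H| is a multiple of lcm(2, 4) = 4 and divides |G| = 8.
Closing under the operation: H = {1, -1, i, -i}, so |H| = 4.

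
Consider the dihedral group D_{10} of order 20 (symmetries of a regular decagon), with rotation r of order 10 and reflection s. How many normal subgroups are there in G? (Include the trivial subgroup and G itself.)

G has 22 subgroups. Checking conjugation-invariance by order — order 1: 1/1 normal; order 2: 1/11 normal; order 4: 0/5 normal; order 5: 1/1 normal; order 10: 3/3 normal; order 20: 1/1 normal.
Total normal subgroups: 7.

7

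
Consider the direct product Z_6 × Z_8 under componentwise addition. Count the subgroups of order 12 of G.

|G| = 48 and 12 | 48, so subgroups of order 12 are possible by Lagrange.
The subgroups of order 12 are: {(0,0), (0,2), (0,4), (0,6), (2,0), (2,2), (2,4), (2,6), (4,0), (4,2), (4,4), (4,6)}; {(0,0), (0,4), (1,0), (1,4), (2,0), (2,4), (3,0), (3,4), (4,0), (4,4), (5,0), (5,4)}; {(0,0), (0,4), (1,2), (1,6), (2,0), (2,4), (3,2), (3,6), (4,0), (4,4), (5,2), (5,6)}.
So G has 3 subgroups of order 12.

3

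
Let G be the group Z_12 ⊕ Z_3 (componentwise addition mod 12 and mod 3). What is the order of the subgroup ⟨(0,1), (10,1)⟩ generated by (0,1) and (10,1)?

|⟨(0,1)⟩| = 3 and |⟨(10,1)⟩| = 6, so |H| is a multiple of lcm(3, 6) = 6 and divides |G| = 36.
Closing under the operation: H = {(0,0), (0,1), (0,2), (2,0), (2,1), (2,2), (4,0), (4,1), (4,2), (6,0), (6,1), (6,2), (8,0), (8,1), (8,2), (10,0), (10,1), (10,2)}, so |H| = 18.

18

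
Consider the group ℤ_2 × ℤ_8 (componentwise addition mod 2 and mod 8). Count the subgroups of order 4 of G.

3

|G| = 16 and 4 | 16, so subgroups of order 4 are possible by Lagrange.
The subgroups of order 4 are: {(0,0), (0,2), (0,4), (0,6)}; {(0,0), (0,4), (1,0), (1,4)}; {(0,0), (0,4), (1,2), (1,6)}.
So G has 3 subgroups of order 4.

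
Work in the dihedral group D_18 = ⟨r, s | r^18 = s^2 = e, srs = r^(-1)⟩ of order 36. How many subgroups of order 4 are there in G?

9

|G| = 36 and 4 | 36, so subgroups of order 4 are possible by Lagrange.
The subgroups of order 4 are: {e, r^9, rs, r^10s}; {e, r^9, r^2s, r^11s}; {e, r^9, r^3s, r^12s}; {e, r^9, r^4s, r^13s}; … (9 in all).
So G has 9 subgroups of order 4.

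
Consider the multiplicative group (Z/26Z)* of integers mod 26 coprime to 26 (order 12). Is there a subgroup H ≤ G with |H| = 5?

5 does not divide |G| = 12, so by Lagrange no subgroup of order 5 exists.

No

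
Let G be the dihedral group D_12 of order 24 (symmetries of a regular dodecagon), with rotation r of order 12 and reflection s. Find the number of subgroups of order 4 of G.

7

|G| = 24 and 4 | 24, so subgroups of order 4 are possible by Lagrange.
The subgroups of order 4 are: {e, r^6, r^4s, r^10s}; {e, r^6, r^5s, r^11s}; {e, r^6, r^2s, r^8s}; {e, r^3, r^6, r^9}; … (7 in all).
So G has 7 subgroups of order 4.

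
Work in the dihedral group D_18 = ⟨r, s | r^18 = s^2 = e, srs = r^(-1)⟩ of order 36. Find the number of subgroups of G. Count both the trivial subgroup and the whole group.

|G| = 36, so by Lagrange every subgroup order divides 36. Divisors: 1, 2, 3, 4, 6, 9, 12, 18, 36.
Subgroups by order — order 1: 1; order 2: 19; order 3: 1; order 4: 9; order 6: 7; order 9: 1; order 12: 3; order 18: 3; order 36: 1.
Total: 1 + 19 + 1 + 9 + 7 + 1 + 3 + 3 + 1 = 45.

45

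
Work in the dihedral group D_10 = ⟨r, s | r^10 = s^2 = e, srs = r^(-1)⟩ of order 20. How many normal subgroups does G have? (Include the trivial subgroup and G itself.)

G has 22 subgroups. Checking conjugation-invariance by order — order 1: 1/1 normal; order 2: 1/11 normal; order 4: 0/5 normal; order 5: 1/1 normal; order 10: 3/3 normal; order 20: 1/1 normal.
Total normal subgroups: 7.

7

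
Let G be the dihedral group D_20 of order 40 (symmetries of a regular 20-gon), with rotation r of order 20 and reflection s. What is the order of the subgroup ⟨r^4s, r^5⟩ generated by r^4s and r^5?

8

|⟨r^4s⟩| = 2 and |⟨r^5⟩| = 4, so |H| is a multiple of lcm(2, 4) = 4 and divides |G| = 40.
Closing under the operation: H = {e, r^5, r^10, r^15, r^4s, r^9s, r^14s, r^19s}, so |H| = 8.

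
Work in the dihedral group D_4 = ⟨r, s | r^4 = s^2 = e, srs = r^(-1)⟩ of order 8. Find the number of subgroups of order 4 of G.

3

|G| = 8 and 4 | 8, so subgroups of order 4 are possible by Lagrange.
The subgroups of order 4 are: {e, r, r^2, r^3}; {e, r^2, s, r^2s}; {e, r^2, rs, r^3s}.
So G has 3 subgroups of order 4.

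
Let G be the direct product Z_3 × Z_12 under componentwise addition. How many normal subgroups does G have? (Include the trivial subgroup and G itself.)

G is abelian, so every subgroup is normal.
G has 18 subgroups in total, hence 18 normal subgroups.

18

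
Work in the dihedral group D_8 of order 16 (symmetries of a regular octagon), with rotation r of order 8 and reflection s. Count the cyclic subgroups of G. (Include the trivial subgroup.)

A cyclic subgroup of order d is generated by each of its φ(d) elements of order d, so the cyclic subgroups of order d number (#elements of order d)/φ(d).
Cyclic subgroups by order — order 1: 1; order 2: 9; order 4: 1; order 8: 1.
Total: 12.

12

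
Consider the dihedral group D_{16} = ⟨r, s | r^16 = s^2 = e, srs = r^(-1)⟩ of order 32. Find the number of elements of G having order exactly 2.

17

Enumerating element orders in G gives 17 elements of order 2.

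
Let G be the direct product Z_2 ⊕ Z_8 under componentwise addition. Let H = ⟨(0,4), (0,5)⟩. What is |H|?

8

|⟨(0,4)⟩| = 2 and |⟨(0,5)⟩| = 8, so |H| is a multiple of lcm(2, 8) = 8 and divides |G| = 16.
Closing under the operation: H = {(0,0), (0,1), (0,2), (0,3), (0,4), (0,5), (0,6), (0,7)}, so |H| = 8.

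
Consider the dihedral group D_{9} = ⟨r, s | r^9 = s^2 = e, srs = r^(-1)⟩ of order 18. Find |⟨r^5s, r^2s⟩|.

|⟨r^5s⟩| = 2 and |⟨r^2s⟩| = 2, so |H| is a multiple of lcm(2, 2) = 2 and divides |G| = 18.
Closing under the operation: H = {e, r^3, r^6, r^2s, r^5s, r^8s}, so |H| = 6.

6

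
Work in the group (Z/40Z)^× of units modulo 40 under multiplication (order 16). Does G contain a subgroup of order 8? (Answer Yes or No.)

Yes

8 | 16. A subgroup of order 8 is {1, 7, 9, 11, 13, 19, 23, 37}.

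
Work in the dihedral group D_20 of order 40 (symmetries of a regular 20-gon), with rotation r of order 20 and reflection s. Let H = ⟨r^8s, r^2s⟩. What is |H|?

20

|⟨r^8s⟩| = 2 and |⟨r^2s⟩| = 2, so |H| is a multiple of lcm(2, 2) = 2 and divides |G| = 40.
Closing under the operation: H = {e, r^2, r^4, r^6, r^8, r^10, r^12, r^14, r^16, r^18, s, r^2s, r^4s, r^6s, r^8s, r^10s, r^12s, r^14s, r^16s, r^18s}, so |H| = 20.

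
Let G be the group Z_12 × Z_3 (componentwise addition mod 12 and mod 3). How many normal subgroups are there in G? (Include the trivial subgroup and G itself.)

G is abelian, so every subgroup is normal.
G has 18 subgroups in total, hence 18 normal subgroups.

18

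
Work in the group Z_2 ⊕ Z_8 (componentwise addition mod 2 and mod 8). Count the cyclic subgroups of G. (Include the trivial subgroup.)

8

Each element a generates a cyclic subgroup ⟨a⟩; distinct elements may generate the same one (a cyclic group of order d has φ(d) generators).
Cyclic subgroups by order — order 1: 1; order 2: 3; order 4: 2; order 8: 2.
Total: 8.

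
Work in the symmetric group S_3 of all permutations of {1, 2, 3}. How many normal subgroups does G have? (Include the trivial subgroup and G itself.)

3

G has 6 subgroups. Checking conjugation-invariance by order — order 1: 1/1 normal; order 2: 0/3 normal; order 3: 1/1 normal; order 6: 1/1 normal.
Total normal subgroups: 3.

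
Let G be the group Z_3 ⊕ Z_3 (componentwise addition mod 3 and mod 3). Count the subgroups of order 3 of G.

4

|G| = 9 and 3 | 9, so subgroups of order 3 are possible by Lagrange.
The subgroups of order 3 are: {(0,0), (0,1), (0,2)}; {(0,0), (1,0), (2,0)}; {(0,0), (1,1), (2,2)}; {(0,0), (1,2), (2,1)}.
So G has 4 subgroups of order 3.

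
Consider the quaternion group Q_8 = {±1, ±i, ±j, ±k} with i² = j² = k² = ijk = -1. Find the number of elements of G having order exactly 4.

The elements of order 4 are: i, -i, j, -j, k, -k.
That's 6.

6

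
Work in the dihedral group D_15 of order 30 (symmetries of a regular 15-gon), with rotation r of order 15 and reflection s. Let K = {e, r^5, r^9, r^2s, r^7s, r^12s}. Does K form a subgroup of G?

r^9 ∈ K but its inverse r^6 ∉ K, so K is not a subgroup.

No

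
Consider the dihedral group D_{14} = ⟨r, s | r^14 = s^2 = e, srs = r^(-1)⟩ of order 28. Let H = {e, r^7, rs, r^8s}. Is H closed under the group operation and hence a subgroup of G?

Yes

|H| = 4 divides |G| = 28, consistent with Lagrange.
H contains the identity, every element's inverse is in H, and H is closed under ·: it is a subgroup.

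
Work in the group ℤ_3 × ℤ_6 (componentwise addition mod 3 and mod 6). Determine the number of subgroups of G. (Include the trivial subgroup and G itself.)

12

|G| = 18, so by Lagrange every subgroup order divides 18. Divisors: 1, 2, 3, 6, 9, 18.
Subgroups by order — order 1: 1; order 2: 1; order 3: 4; order 6: 4; order 9: 1; order 18: 1.
Total: 1 + 1 + 4 + 4 + 1 + 1 = 12.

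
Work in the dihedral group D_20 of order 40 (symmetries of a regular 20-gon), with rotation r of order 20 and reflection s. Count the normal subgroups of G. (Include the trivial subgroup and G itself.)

9

G has 48 subgroups. Checking conjugation-invariance by order — order 1: 1/1 normal; order 2: 1/21 normal; order 4: 1/11 normal; order 5: 1/1 normal; order 8: 0/5 normal; order 10: 1/5 normal; order 20: 3/3 normal; order 40: 1/1 normal.
Total normal subgroups: 9.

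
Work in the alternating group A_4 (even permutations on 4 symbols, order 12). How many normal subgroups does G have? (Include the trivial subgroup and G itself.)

3

G has 10 subgroups. Checking conjugation-invariance by order — order 1: 1/1 normal; order 2: 0/3 normal; order 3: 0/4 normal; order 4: 1/1 normal; order 12: 1/1 normal.
Total normal subgroups: 3.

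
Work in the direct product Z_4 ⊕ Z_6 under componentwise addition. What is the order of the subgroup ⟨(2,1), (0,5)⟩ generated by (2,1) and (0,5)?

|⟨(2,1)⟩| = 6 and |⟨(0,5)⟩| = 6, so |H| is a multiple of lcm(6, 6) = 6 and divides |G| = 24.
Closing under the operation: H = {(0,0), (0,1), (0,2), (0,3), (0,4), (0,5), (2,0), (2,1), (2,2), (2,3), (2,4), (2,5)}, so |H| = 12.

12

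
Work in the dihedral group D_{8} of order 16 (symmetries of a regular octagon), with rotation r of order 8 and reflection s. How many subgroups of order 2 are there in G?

9

|G| = 16 and 2 | 16, so subgroups of order 2 are possible by Lagrange.
The subgroups of order 2 are: {e, r^2s}; {e, r^3s}; {e, r^4}; {e, r^4s}; … (9 in all).
So G has 9 subgroups of order 2.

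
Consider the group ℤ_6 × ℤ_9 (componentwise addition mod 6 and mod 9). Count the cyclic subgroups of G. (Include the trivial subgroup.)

A cyclic subgroup of order d is generated by each of its φ(d) elements of order d, so the cyclic subgroups of order d number (#elements of order d)/φ(d).
Cyclic subgroups by order — order 1: 1; order 2: 1; order 3: 4; order 6: 4; order 9: 3; order 18: 3.
Total: 16.

16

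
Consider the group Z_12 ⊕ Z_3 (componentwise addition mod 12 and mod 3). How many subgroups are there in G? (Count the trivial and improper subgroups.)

18

|G| = 36, so by Lagrange every subgroup order divides 36. Divisors: 1, 2, 3, 4, 6, 9, 12, 18, 36.
Subgroups by order — order 1: 1; order 2: 1; order 3: 4; order 4: 1; order 6: 4; order 9: 1; order 12: 4; order 18: 1; order 36: 1.
Total: 1 + 1 + 4 + 1 + 4 + 1 + 4 + 1 + 1 = 18.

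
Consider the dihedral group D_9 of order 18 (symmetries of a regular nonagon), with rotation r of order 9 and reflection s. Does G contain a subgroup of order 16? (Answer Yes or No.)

16 does not divide |G| = 18, so by Lagrange no subgroup of order 16 exists.

No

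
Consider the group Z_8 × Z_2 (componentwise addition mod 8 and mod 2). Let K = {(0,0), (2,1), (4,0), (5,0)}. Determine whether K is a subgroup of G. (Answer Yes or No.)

(2,1) ∈ K but its inverse (6,1) ∉ K, so K is not a subgroup.

No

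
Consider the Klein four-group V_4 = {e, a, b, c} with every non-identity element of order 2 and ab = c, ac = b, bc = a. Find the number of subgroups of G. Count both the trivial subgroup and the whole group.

|G| = 4, so by Lagrange every subgroup order divides 4. Divisors: 1, 2, 4.
Subgroups by order — order 1: 1; order 2: 3; order 4: 1.
Total: 1 + 3 + 1 = 5.

5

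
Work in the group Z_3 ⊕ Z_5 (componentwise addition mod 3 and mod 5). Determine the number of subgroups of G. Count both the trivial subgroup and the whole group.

4

|G| = 15, so by Lagrange every subgroup order divides 15. Divisors: 1, 3, 5, 15.
Subgroups by order — order 1: 1; order 3: 1; order 5: 1; order 15: 1.
Total: 1 + 1 + 1 + 1 = 4.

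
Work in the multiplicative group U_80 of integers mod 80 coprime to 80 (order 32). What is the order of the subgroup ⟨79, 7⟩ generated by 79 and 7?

8

|⟨79⟩| = 2 and |⟨7⟩| = 4, so |H| is a multiple of lcm(2, 4) = 4 and divides |G| = 32.
Closing under the operation: H = {1, 7, 23, 31, 49, 57, 73, 79}, so |H| = 8.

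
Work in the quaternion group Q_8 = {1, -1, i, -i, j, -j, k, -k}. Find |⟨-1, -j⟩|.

|⟨-1⟩| = 2 and |⟨-j⟩| = 4, so |H| is a multiple of lcm(2, 4) = 4 and divides |G| = 8.
Closing under the operation: H = {1, -1, j, -j}, so |H| = 4.

4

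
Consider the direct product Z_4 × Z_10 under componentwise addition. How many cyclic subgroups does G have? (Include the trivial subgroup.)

A cyclic subgroup of order d is generated by each of its φ(d) elements of order d, so the cyclic subgroups of order d number (#elements of order d)/φ(d).
Cyclic subgroups by order — order 1: 1; order 2: 3; order 4: 2; order 5: 1; order 10: 3; order 20: 2.
Total: 12.

12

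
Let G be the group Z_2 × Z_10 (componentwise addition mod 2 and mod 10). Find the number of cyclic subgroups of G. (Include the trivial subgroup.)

Group the elements of G by the cyclic subgroup they generate; each cyclic subgroup of order d accounts for φ(d) elements.
Cyclic subgroups by order — order 1: 1; order 2: 3; order 5: 1; order 10: 3.
Total: 8.

8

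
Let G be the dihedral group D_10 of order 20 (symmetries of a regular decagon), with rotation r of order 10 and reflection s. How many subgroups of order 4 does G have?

|G| = 20 and 4 | 20, so subgroups of order 4 are possible by Lagrange.
The subgroups of order 4 are: {e, r^5, r^2s, r^7s}; {e, r^5, r^3s, r^8s}; {e, r^5, r^4s, r^9s}; {e, r^5, s, r^5s}; … (5 in all).
So G has 5 subgroups of order 4.

5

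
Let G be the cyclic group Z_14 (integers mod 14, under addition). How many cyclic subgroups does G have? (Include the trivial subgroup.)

Group the elements of G by the cyclic subgroup they generate; each cyclic subgroup of order d accounts for φ(d) elements.
Cyclic subgroups by order — order 1: 1; order 2: 1; order 7: 1; order 14: 1.
Total: 4.

4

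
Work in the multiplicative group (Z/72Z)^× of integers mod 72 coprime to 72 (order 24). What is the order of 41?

Compute successive powers of 41 mod 72: 41, 25, 17, 49, 65, 1; 41^6 ≡ 1 (mod 72).
So |⟨41⟩| = 6.

6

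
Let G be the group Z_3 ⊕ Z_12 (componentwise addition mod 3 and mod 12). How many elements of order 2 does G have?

An element (a,b) has order lcm(ord(a), ord(b)); count pairs with lcm equal to 2.
Enumerating gives 1 such elements.

1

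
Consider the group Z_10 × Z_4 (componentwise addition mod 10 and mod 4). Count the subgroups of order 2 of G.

|G| = 40 and 2 | 40, so subgroups of order 2 are possible by Lagrange.
The subgroups of order 2 are: {(0,0), (0,2)}; {(0,0), (5,0)}; {(0,0), (5,2)}.
So G has 3 subgroups of order 2.

3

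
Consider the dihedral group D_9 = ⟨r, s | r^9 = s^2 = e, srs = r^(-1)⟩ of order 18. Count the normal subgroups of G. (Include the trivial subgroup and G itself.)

4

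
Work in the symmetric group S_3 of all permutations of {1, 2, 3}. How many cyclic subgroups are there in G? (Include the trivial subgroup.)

5

A cyclic subgroup of order d is generated by each of its φ(d) elements of order d, so the cyclic subgroups of order d number (#elements of order d)/φ(d).
Cyclic subgroups by order — order 1: 1; order 2: 3; order 3: 1.
Total: 5.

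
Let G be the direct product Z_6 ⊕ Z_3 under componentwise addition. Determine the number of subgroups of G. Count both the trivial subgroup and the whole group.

12

|G| = 18, so by Lagrange every subgroup order divides 18. Divisors: 1, 2, 3, 6, 9, 18.
Subgroups by order — order 1: 1; order 2: 1; order 3: 4; order 6: 4; order 9: 1; order 18: 1.
Total: 1 + 1 + 4 + 4 + 1 + 1 = 12.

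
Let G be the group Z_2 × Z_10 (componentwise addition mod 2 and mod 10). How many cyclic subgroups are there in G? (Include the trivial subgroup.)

A cyclic subgroup of order d is generated by each of its φ(d) elements of order d, so the cyclic subgroups of order d number (#elements of order d)/φ(d).
Cyclic subgroups by order — order 1: 1; order 2: 3; order 5: 1; order 10: 3.
Total: 8.

8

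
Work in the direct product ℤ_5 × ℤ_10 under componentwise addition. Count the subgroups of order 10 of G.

6

|G| = 50 and 10 | 50, so subgroups of order 10 are possible by Lagrange.
The subgroups of order 10 are: {(0,0), (0,1), (0,2), (0,3), (0,4), (0,5), (0,6), (0,7), (0,8), (0,9)}; {(0,0), (0,5), (1,0), (1,5), (2,0), (2,5), (3,0), (3,5), (4,0), (4,5)}; {(0,0), (0,5), (1,1), (1,6), (2,2), (2,7), (3,3), (3,8), (4,4), (4,9)}; {(0,0), (0,5), (1,2), (1,7), (2,4), (2,9), (3,1), (3,6), (4,3), (4,8)}; … (6 in all).
So G has 6 subgroups of order 10.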